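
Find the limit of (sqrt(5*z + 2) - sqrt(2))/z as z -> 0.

Substitution gives 0/0. Multiply numerator and denominator by the conjugate √(2 + 5z) + √2.
The numerator becomes (2 + 5z) − 2 = 5z, so the expression simplifies to 5/(√(2 + 5z) + √2).
Letting z → 0 gives 5/(2√2) = 5*√(2)/4.

5*√(2)/4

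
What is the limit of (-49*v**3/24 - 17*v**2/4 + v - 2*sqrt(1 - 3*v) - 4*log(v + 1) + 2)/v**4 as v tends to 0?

469/64

Substitution gives 0/0; apply L'Hôpital's rule 4 times.
After differentiating numerator and denominator 4 times the quotient is (24/(v + 1)^4 + 1215/(8*(1 - 3*v)^(7/2)))/(24); at v = 0 this is 469/64.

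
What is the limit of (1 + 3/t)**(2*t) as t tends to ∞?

e^(6)

Let L be the limit and take ln: ln L = lim (2t)·ln(1 + 3/t) = lim (2t)·(3/t + O(1/t²)) = 6.
Hence L = e^(6).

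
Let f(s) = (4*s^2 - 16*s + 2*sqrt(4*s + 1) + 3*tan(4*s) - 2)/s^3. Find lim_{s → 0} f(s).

Substitution gives 0/0 (the numerator vanishes to order 3).
Expand each term to order s^3: the coefficient of s^3 in 2·√(1 + 4s) is 8 and in 3·tan(4s) is 64.
Lower-order terms cancel with the polynomial part, so the numerator is (72)·s^3 + o(s^3), and the limit is (72)/(1) = 72.

72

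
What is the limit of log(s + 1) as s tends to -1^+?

As s → -1⁺, s + 1 → 0⁺ and ln(s + 1) → −∞.
Multiplying by 1 gives -∞.

-∞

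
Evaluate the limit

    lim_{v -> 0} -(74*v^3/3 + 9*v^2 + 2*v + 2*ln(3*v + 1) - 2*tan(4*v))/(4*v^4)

Substitution gives 0/0 (the numerator vanishes to order 4).
Expand each term to order v^4: the coefficient of v^4 in -2·tan(4v) is 0 and in 2·ln(1 + 3v) is -81/2.
Lower-order terms cancel with the polynomial part, so the numerator is (-81/2)·v^4 + o(v^4), and the limit is (-81/2)/(-4) = 81/8.

81/8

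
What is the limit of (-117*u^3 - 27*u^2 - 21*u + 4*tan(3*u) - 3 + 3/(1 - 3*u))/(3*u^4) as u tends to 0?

Substitution gives 0/0 (the numerator vanishes to order 4).
Expand each term to order u^4: the coefficient of u^4 in 3·1/(1 - 3u) is 243 and in 4·tan(3u) is 0.
Lower-order terms cancel with the polynomial part, so the numerator is (243)·u^4 + o(u^4), and the limit is (243)/(3) = 81.

81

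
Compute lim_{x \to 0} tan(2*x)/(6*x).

1/3

Substitution gives 0/0.
Since tan(u)/u → 1 as u → 0, tan(2x)/(2x) → 1 and the limit is 2/6 = 1/3.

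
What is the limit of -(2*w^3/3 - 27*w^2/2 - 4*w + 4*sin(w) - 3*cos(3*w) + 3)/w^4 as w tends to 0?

Substitution gives 0/0 (the numerator vanishes to order 4).
Expand each term to order w^4: the coefficient of w^4 in 4·sin(w) is 0 and in -3·cos(3w) is -81/8.
Lower-order terms cancel with the polynomial part, so the numerator is (-81/8)·w^4 + o(w^4), and the limit is (-81/8)/(-1) = 81/8.

81/8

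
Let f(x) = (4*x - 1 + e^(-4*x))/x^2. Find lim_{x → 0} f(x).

8

Direct substitution gives 0/0.
Apply L'Hôpital: lim (4 - 4*e^(-4*x))/(2*x), still 0/0.
After 2 applications of L'Hôpital's rule the quotient is (16*e^(-4*x))/(2); substituting x = 0 gives 8.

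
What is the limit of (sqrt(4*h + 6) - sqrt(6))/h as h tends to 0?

A 0/0 form; rationalise with √(6 + 4h) + √6. This collapses the numerator to 4h, leaving 4/(√(6 + 4h) + √6) → 4/(2√6) = √(6)/3.

√(6)/3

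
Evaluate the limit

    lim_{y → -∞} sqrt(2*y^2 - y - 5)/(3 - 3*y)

For large |y|, √(2*y^2 - y - 5) ≈ √2·|y| and the denominator ≈ -3y.
Since y → −∞, |y| = −y, giving −√2/(-3) = √(2)/3.

√(2)/3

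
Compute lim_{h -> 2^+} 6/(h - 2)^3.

As h → 2⁺, (h - 2) → 0⁺, so (h - 2)^3 → 0⁺ and 6/(h - 2)^3 → ∞.

∞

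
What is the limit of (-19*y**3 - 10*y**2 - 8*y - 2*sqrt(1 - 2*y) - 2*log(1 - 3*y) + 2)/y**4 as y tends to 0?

167/4

Substitution gives 0/0; apply L'Hôpital's rule 4 times.
After differentiating numerator and denominator 4 times the quotient is (972/(3*y - 1)^4 + 30/(1 - 2*y)^(7/2))/(24); at y = 0 this is 167/4.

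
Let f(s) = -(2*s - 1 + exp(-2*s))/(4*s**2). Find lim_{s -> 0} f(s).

-1/2

Direct substitution gives 0/0.
Apply L'Hôpital: lim (2 - 2*e^(-2*s))/(-8*s), still 0/0.
After 2 applications of L'Hôpital's rule the quotient is (4*e^(-2*s))/(-8); substituting s = 0 gives -1/2.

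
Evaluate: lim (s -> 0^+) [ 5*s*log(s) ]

0

This is a 0·(−∞) form. Rewrite as 5·ln(s) / s^(−1) and apply L'Hôpital:
the derivative quotient is 5·(1/s) / (−1·s^(−2)) = (-5/1)·s^1 → 0.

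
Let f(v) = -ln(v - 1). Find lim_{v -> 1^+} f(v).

As v → 1⁺, v - 1 → 0⁺ and ln(v - 1) → −∞.
Multiplying by -1 gives ∞.

∞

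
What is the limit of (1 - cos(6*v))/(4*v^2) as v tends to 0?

9/2

Substitution gives 0/0.
Use (1 − cos u)/u² → 1/2 with u = 6v: the limit is 6²/(2·4) = 9/2.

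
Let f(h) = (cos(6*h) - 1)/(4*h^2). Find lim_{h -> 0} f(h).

-9/2

Direct substitution gives 0/0.
Apply L'Hôpital: lim (-6*sin(6*h))/(8*h), still 0/0.
After 2 applications of L'Hôpital's rule the quotient is (-36*cos(6*h))/(8); substituting h = 0 gives -9/2.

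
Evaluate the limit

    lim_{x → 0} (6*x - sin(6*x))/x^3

36

Direct substitution gives 0/0.
Apply L'Hôpital: lim (6 - 6*cos(6*x))/(3*x^2), still 0/0.
Apply L'Hôpital: lim (36*sin(6*x))/(6*x), still 0/0.
After 3 applications of L'Hôpital's rule the quotient is (216*cos(6*x))/(6); substituting x = 0 gives 36.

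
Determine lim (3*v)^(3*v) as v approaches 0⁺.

1

Base → 0⁺ and exponent → 0⁺: a 0^0 form.
Take logs: 3v·ln(3v). This is 0·(−∞); rewriting as ln(3v)/(1/(3v)) and applying L'Hôpital gives 0.
Hence the limit is e^0 = 1.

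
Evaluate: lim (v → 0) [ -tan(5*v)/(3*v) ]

Substitution gives 0/0.
Since tan(u)/u → 1 as u → 0, tan(5v)/(5v) → 1 and the limit is 5/(-3) = -5/3.

-5/3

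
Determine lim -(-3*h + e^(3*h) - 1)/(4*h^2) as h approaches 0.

Direct substitution gives 0/0.
Apply L'Hôpital: lim (3*e^(3*h) - 3)/(-8*h), still 0/0.
After 2 applications of L'Hôpital's rule the quotient is (9*e^(3*h))/(-8); substituting h = 0 gives -9/8.

-9/8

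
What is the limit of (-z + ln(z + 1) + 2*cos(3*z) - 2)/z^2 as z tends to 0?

Substitution gives 0/0 (the numerator vanishes to order 2).
Expand each term to order z^2: the coefficient of z^2 in 2·cos(3z) is -9 and in ln(1 + z) is -1/2.
Lower-order terms cancel with the polynomial part, so the numerator is (-19/2)·z^2 + o(z^2), and the limit is (-19/2)/(1) = -19/2.

-19/2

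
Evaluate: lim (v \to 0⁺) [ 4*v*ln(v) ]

This is a 0·(−∞) form. Rewrite as 4·ln(v) / v^(−1) and apply L'Hôpital:
the derivative quotient is 4·(1/v) / (−1·v^(−2)) = (-4/1)·v^1 → 0.

0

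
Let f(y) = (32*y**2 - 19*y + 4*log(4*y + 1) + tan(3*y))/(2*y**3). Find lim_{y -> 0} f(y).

Substitution gives 0/0 (the numerator vanishes to order 3).
Expand each term to order y^3: the coefficient of y^3 in 4·ln(1 + 4y) is 256/3 and in tan(3y) is 9.
Lower-order terms cancel with the polynomial part, so the numerator is (283/3)·y^3 + o(y^3), and the limit is (283/3)/(2) = 283/6.

283/6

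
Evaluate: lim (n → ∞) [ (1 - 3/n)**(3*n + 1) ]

The base → 1 and the exponent → ∞: a 1^∞ form.
Take logarithms: (3n + 1)·ln(1 - 3/n). Since ln(1+u) ~ u for small u, this behaves like (3n)·(-3/n) → -9.
So the limit is e^(-9).

e^(-9)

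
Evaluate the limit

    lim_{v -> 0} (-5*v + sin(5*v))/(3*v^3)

Direct substitution gives 0/0.
Apply L'Hôpital: lim (5*cos(5*v) - 5)/(9*v^2), still 0/0.
Apply L'Hôpital: lim (-25*sin(5*v))/(18*v), still 0/0.
After 3 applications of L'Hôpital's rule the quotient is (-125*cos(5*v))/(18); substituting v = 0 gives -125/18.

-125/18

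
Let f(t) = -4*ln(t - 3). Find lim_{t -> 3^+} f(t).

As t → 3⁺, t - 3 → 0⁺ and ln(t - 3) → −∞.
Multiplying by -4 gives ∞.

∞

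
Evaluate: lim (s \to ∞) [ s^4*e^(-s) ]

Write as s^4/e^{1s}, an ∞/∞ form.
Exponential growth dominates any polynomial, so repeated L'Hôpital (or the standard result) gives 0.

0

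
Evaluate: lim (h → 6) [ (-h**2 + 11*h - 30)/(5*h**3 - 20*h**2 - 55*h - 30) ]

At h = 6 both the top and bottom vanish — a removable singularity. Factoring out (h - 6) from each leaves (5 - h)/(5*h^2 + 10*h + 5), which at h = 6 equals -1/245.

-1/245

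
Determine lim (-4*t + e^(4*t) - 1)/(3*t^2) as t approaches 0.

Direct substitution gives 0/0.
Apply L'Hôpital: lim (4*e^(4*t) - 4)/(6*t), still 0/0.
After 2 applications of L'Hôpital's rule the quotient is (16*e^(4*t))/(6); substituting t = 0 gives 8/3.

8/3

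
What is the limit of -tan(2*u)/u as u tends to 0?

-2

Substitution gives 0/0.
Since tan(θ)/θ → 1 as θ → 0, tan(2u)/(2u) → 1 and the limit is 2/(-1) = -2.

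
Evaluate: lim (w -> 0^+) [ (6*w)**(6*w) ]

1

Base → 0⁺ and exponent → 0⁺: a 0^0 form.
Take logs: 6w·ln(6w). This is 0·(−∞); rewriting as ln(6w)/(1/(6w)) and applying L'Hôpital gives 0.
Hence the limit is e^0 = 1.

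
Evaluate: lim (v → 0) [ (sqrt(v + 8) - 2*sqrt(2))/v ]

Substitution gives 0/0. Multiply numerator and denominator by the conjugate √(8 + v) + √8.
The numerator becomes (8 + v) − 8 = v, so the expression simplifies to 1/(√(8 + v) + √8).
Letting v → 0 gives 1/(2√8) = √(2)/8.

√(2)/8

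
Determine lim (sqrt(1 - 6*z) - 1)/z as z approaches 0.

Substitution gives 0/0. Multiply numerator and denominator by the conjugate √(1 - 6z) + √1.
The numerator becomes (1 - 6z) − 1 = -6z, so the expression simplifies to -6/(√(1 - 6z) + √1).
Letting z → 0 gives -6/(2√1) = -3.

-3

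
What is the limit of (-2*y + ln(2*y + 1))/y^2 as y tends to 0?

Direct substitution gives 0/0.
Apply L'Hôpital: lim (-2 + 2/(2*y + 1))/(2*y), still 0/0.
After 2 applications of L'Hôpital's rule the quotient is (-4/(2*y + 1)^2)/(2); substituting y = 0 gives -2.

-2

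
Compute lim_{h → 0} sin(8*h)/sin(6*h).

Substitution gives 0/0.
Divide numerator and denominator by h: sin(8h)/h → 8 and sin(6h)/h → 6, so the limit is 1·8/6 = 4/3.

4/3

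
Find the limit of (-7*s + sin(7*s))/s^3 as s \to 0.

-343/6

Direct substitution gives 0/0.
Apply L'Hôpital: lim (7*cos(7*s) - 7)/(3*s^2), still 0/0.
Apply L'Hôpital: lim (-49*sin(7*s))/(6*s), still 0/0.
After 3 applications of L'Hôpital's rule the quotient is (-343*cos(7*s))/(6); substituting s = 0 gives -343/6.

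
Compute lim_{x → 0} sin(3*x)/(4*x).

Substitution gives 0/0.
Write it as (3/4)·sin(3x)/(3x); since sin(u)/u → 1, the limit is 3/4.

3/4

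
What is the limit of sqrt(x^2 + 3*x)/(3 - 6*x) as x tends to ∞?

-1/6

For large |x|, √(x^2 + 3*x) ≈ √1·|x| and the denominator ≈ -6x.
Since x → +∞, |x| = x, giving √1/(-6) = -1/6.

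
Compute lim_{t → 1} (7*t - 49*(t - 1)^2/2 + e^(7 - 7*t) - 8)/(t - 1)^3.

Direct substitution gives 0/0.
Apply L'Hôpital: lim (-49*t - 7*e^(7 - 7*t) + 56)/(3*(t - 1)^2), still 0/0.
Apply L'Hôpital: lim (49*e^(7 - 7*t) - 49)/(6*t - 6), still 0/0.
After 3 applications of L'Hôpital's rule the quotient is (-343*e^(7 - 7*t))/(6); substituting t = 1 gives -343/6.

-343/6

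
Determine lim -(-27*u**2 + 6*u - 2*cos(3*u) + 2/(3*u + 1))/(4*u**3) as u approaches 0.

Substitution gives 0/0; apply L'Hôpital's rule 3 times.
After differentiating numerator and denominator 3 times the quotient is (-54*sin(3*u) - 324/(3*u + 1)^4)/(-24); at u = 0 this is 27/2.

27/2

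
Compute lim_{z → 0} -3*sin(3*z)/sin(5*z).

Substitution gives 0/0.
Divide numerator and denominator by z: sin(3z)/z → 3 and sin(5z)/z → 5, so the limit is -3·3/5 = -9/5.

-9/5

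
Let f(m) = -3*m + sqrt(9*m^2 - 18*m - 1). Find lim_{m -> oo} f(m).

An ∞ − ∞ form. Rationalising with the conjugate, the difference becomes (-18m - 1) / (√(9*m^2 - 18*m - 1) + 3m).
For large m the denominator behaves like 2·3m, so the quotient tends to -18/6 = -3.

-3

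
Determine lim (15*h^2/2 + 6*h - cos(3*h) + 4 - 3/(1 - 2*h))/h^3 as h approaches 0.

-24

Substitution gives 0/0 (the numerator vanishes to order 3).
Expand each term to order h^3: the coefficient of h^3 in −cos(3h) is 0 and in -3·1/(1 - 2h) is -24.
Lower-order terms cancel with the polynomial part, so the numerator is (-24)·h^3 + o(h^3), and the limit is (-24)/(1) = -24.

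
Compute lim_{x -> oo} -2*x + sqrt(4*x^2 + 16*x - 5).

4

An ∞ − ∞ form. Rationalising with the conjugate, the difference becomes (16x - 5) / (√(4*x^2 + 16*x - 5) + 2x).
For large x the denominator behaves like 2·2x, so the quotient tends to 16/4 = 4.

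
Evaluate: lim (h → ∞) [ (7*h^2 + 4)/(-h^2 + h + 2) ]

Numerator and denominator both have degree 2.
Dividing every term by h^2, all lower-order terms vanish and the limit is the ratio of leading coefficients, 7/(-1) = -7.

-7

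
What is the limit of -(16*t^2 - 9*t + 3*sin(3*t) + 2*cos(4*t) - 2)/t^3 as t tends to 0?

Substitution gives 0/0 (the numerator vanishes to order 3).
Expand each term to order t^3: the coefficient of t^3 in 3·sin(3t) is -27/2 and in 2·cos(4t) is 0.
Lower-order terms cancel with the polynomial part, so the numerator is (-27/2)·t^3 + o(t^3), and the limit is (-27/2)/(-1) = 27/2.

27/2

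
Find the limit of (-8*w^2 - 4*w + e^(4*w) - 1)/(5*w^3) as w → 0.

Direct substitution gives 0/0.
Apply L'Hôpital: lim (-16*w + 4*e^(4*w) - 4)/(15*w^2), still 0/0.
Apply L'Hôpital: lim (16*e^(4*w) - 16)/(30*w), still 0/0.
After 3 applications of L'Hôpital's rule the quotient is (64*e^(4*w))/(30); substituting w = 0 gives 32/15.

32/15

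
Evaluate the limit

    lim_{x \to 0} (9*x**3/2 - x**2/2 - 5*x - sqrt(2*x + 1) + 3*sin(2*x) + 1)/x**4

5/8

Substitution gives 0/0 (the numerator vanishes to order 4).
Expand each term to order x^4: the coefficient of x^4 in 3·sin(2x) is 0 and in −√(1 + 2x) is 5/8.
Lower-order terms cancel with the polynomial part, so the numerator is (5/8)·x^4 + o(x^4), and the limit is (5/8)/(1) = 5/8.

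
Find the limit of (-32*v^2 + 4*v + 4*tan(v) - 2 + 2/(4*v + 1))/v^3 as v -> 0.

Substitution gives 0/0; apply L'Hôpital's rule 3 times.
After differentiating numerator and denominator 3 times the quotient is (24*tan(v)^2/cos(v)^2 + 8/cos(v)^2 - 768/(4*v + 1)^4)/(6); at v = 0 this is -380/3.

-380/3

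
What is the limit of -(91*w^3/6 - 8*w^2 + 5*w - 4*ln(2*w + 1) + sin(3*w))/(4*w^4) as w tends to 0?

-4

Substitution gives 0/0 (the numerator vanishes to order 4).
Expand each term to order w^4: the coefficient of w^4 in -4·ln(1 + 2w) is 16 and in sin(3w) is 0.
Lower-order terms cancel with the polynomial part, so the numerator is (16)·w^4 + o(w^4), and the limit is (16)/(-4) = -4.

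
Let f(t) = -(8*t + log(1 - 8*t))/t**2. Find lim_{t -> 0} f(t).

Direct substitution gives 0/0.
Apply L'Hôpital: lim (8 - 8/(1 - 8*t))/(-2*t), still 0/0.
After 2 applications of L'Hôpital's rule the quotient is (-64/(1 - 8*t)^2)/(-2); substituting t = 0 gives 32.

32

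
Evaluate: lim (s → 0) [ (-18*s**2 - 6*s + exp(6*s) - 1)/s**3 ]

36

Direct substitution gives 0/0.
Apply L'Hôpital: lim (-36*s + 6*e^(6*s) - 6)/(3*s^2), still 0/0.
Apply L'Hôpital: lim (36*e^(6*s) - 36)/(6*s), still 0/0.
After 3 applications of L'Hôpital's rule the quotient is (216*e^(6*s))/(6); substituting s = 0 gives 36.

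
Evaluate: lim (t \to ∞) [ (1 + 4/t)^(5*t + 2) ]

Let L be the limit and take ln: ln L = lim (5t + 2)·ln(1 + 4/t) = lim (5t + 2)·(4/t + O(1/t²)) = 20.
Hence L = e^(20).

e^(20)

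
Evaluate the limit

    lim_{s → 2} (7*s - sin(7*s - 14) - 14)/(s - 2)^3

Direct substitution gives 0/0.
Apply L'Hôpital: lim (7 - 7*cos(7*s - 14))/(3*(s - 2)^2), still 0/0.
Apply L'Hôpital: lim (49*sin(7*s - 14))/(6*s - 12), still 0/0.
After 3 applications of L'Hôpital's rule the quotient is (343*cos(7*s - 14))/(6); substituting s = 2 gives 343/6.

343/6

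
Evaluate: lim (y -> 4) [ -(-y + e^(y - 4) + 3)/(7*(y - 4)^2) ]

-1/14

Direct substitution gives 0/0.
Apply L'Hôpital: lim (e^(y - 4) - 1)/(56 - 14*y), still 0/0.
After 2 applications of L'Hôpital's rule the quotient is (e^(y - 4))/(-14); substituting y = 4 gives -1/14.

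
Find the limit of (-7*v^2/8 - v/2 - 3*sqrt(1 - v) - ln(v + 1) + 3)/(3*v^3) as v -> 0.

-7/144

Substitution gives 0/0; apply L'Hôpital's rule 3 times.
After differentiating numerator and denominator 3 times the quotient is (-2/(v + 1)^3 + 9/(8*(1 - v)^(5/2)))/(18); at v = 0 this is -7/144.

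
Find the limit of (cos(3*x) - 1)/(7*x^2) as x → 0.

-9/14

Direct substitution gives 0/0.
Apply L'Hôpital: lim (-3*sin(3*x))/(14*x), still 0/0.
After 2 applications of L'Hôpital's rule the quotient is (-9*cos(3*x))/(14); substituting x = 0 gives -9/14.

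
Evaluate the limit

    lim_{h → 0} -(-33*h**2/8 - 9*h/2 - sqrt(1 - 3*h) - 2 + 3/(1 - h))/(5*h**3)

Substitution gives 0/0; apply L'Hôpital's rule 3 times.
After differentiating numerator and denominator 3 times the quotient is (18/(h - 1)^4 + 81/(8*(1 - 3*h)^(5/2)))/(-30); at h = 0 this is -15/16.

-15/16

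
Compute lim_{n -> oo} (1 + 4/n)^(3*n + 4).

e^(12)

Write it as [(1 + 4/n)^n]^(3) · (1 + 4/n)^(4). The bracketed term tends to e^(4) and the second factor to 1, so the limit is e^(12).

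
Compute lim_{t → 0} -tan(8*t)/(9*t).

Substitution gives 0/0.
Since tan(u)/u → 1 as u → 0, tan(8t)/(8t) → 1 and the limit is 8/(-9) = -8/9.

-8/9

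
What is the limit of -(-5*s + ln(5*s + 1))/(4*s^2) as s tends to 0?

25/8

Direct substitution gives 0/0.
Apply L'Hôpital: lim (-5 + 5/(5*s + 1))/(-8*s), still 0/0.
After 2 applications of L'Hôpital's rule the quotient is (-25/(5*s + 1)^2)/(-8); substituting s = 0 gives 25/8.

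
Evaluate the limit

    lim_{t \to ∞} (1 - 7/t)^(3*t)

The base → 1 and the exponent → ∞: a 1^∞ form.
Take logarithms: (3t)·ln(1 - 7/t). Since ln(1+u) ~ u for small u, this behaves like (3t)·(-7/t) → -21.
So the limit is e^(-21).

e^(-21)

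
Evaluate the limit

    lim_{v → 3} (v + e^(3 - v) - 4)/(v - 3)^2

1/2

Direct substitution gives 0/0.
Apply L'Hôpital: lim (1 - e^(3 - v))/(2*v - 6), still 0/0.
After 2 applications of L'Hôpital's rule the quotient is (e^(3 - v))/(2); substituting v = 3 gives 1/2.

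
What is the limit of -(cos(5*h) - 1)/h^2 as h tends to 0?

Direct substitution gives 0/0.
Apply L'Hôpital: lim (-5*sin(5*h))/(-2*h), still 0/0.
After 2 applications of L'Hôpital's rule the quotient is (-25*cos(5*h))/(-2); substituting h = 0 gives 25/2.

25/2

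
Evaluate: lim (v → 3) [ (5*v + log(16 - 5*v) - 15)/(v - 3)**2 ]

-25/2

Direct substitution gives 0/0.
Apply L'Hôpital: lim (5 - 5/(16 - 5*v))/(2*v - 6), still 0/0.
After 2 applications of L'Hôpital's rule the quotient is (-25/(16 - 5*v)^2)/(2); substituting v = 3 gives -25/2.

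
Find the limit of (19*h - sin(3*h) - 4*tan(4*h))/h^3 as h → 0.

-485/6

Substitution gives 0/0 (the numerator vanishes to order 3).
Expand each term to order h^3: the coefficient of h^3 in -4·tan(4h) is -256/3 and in −sin(3h) is 9/2.
Lower-order terms cancel with the polynomial part, so the numerator is (-485/6)·h^3 + o(h^3), and the limit is (-485/6)/(1) = -485/6.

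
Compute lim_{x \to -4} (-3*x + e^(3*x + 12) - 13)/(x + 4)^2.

Direct substitution gives 0/0.
Apply L'Hôpital: lim (3*e^(3*x + 12) - 3)/(2*x + 8), still 0/0.
After 2 applications of L'Hôpital's rule the quotient is (9*e^(3*x + 12))/(2); substituting x = -4 gives 9/2.

9/2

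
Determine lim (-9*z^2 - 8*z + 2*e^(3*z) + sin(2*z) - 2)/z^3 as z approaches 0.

Substitution gives 0/0; apply L'Hôpital's rule 3 times.
After differentiating numerator and denominator 3 times the quotient is (54*e^(3*z) - 8*cos(2*z))/(6); at z = 0 this is 23/3.

23/3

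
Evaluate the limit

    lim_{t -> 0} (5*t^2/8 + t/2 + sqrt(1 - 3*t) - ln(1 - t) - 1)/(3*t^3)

-65/144

Substitution gives 0/0 (the numerator vanishes to order 3).
Expand each term to order t^3: the coefficient of t^3 in −ln(1 - t) is 1/3 and in √(1 - 3t) is -27/16.
Lower-order terms cancel with the polynomial part, so the numerator is (-65/48)·t^3 + o(t^3), and the limit is (-65/48)/(3) = -65/144.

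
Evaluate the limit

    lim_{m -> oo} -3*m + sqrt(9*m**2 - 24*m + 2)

This has the form ∞ − ∞. Multiply and divide by the conjugate √(9*m^2 - 24*m + 2) + 3m.
That gives (-24m + 2) / (√(9*m^2 - 24*m + 2) + 3m).
Divide numerator and denominator by m: the limit is -24/(2·3) = -4.

-4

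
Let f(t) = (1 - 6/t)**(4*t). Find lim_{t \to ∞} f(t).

The base → 1 and the exponent → ∞: a 1^∞ form.
Take logarithms: (4t)·ln(1 - 6/t). Since ln(1+u) ~ u for small u, this behaves like (4t)·(-6/t) → -24.
So the limit is e^(-24).

e^(-24)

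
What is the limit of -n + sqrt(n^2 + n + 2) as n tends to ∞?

This has the form ∞ − ∞. Multiply and divide by the conjugate √(n^2 + n + 2) + n.
That gives (n + 2) / (√(n^2 + n + 2) + n).
Divide numerator and denominator by n: the limit is 1/(2·1) = 1/2.

1/2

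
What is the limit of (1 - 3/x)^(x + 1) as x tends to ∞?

e^(-3)

Let L be the limit and take ln: ln L = lim (x + 1)·ln(1 - 3/x) = lim (x + 1)·(-3/x + O(1/x²)) = -3.
Hence L = e^(-3).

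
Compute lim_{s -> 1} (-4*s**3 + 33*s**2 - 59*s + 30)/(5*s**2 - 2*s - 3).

Direct substitution gives 0/0, so factor. Both numerator and denominator have (s - 1) as a factor.
After cancelling, the expression reduces to (-4*s^2 + 29*s - 30)/(5*s + 3).
Substituting s = 1 gives -5/8.

-5/8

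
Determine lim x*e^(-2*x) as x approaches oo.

Write as x^1/e^{2x}, an ∞/∞ form.
Exponential growth dominates any polynomial, so repeated L'Hôpital (or the standard result) gives 0.

0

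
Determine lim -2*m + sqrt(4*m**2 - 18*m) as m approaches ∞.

An ∞ − ∞ form. Rationalising with the conjugate, the difference becomes (-18m) / (√(4*m^2 - 18*m) + 2m).
For large m the denominator behaves like 2·2m, so the quotient tends to -18/4 = -9/2.

-9/2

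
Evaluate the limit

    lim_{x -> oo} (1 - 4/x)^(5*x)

Let L be the limit and take ln: ln L = lim (5x)·ln(1 - 4/x) = lim (5x)·(-4/x + O(1/x²)) = -20.
Hence L = e^(-20).

e^(-20)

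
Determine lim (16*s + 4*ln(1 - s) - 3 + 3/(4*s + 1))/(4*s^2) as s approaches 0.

Substitution gives 0/0 (the numerator vanishes to order 2).
Expand each term to order s^2: the coefficient of s^2 in 3·1/(1 + 4s) is 48 and in 4·ln(1 - s) is -2.
Lower-order terms cancel with the polynomial part, so the numerator is (46)·s^2 + o(s^2), and the limit is (46)/(4) = 23/2.

23/2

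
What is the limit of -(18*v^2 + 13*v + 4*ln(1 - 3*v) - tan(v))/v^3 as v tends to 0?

Substitution gives 0/0 (the numerator vanishes to order 3).
Expand each term to order v^3: the coefficient of v^3 in −tan(v) is -1/3 and in 4·ln(1 - 3v) is -36.
Lower-order terms cancel with the polynomial part, so the numerator is (-109/3)·v^3 + o(v^3), and the limit is (-109/3)/(-1) = 109/3.

109/3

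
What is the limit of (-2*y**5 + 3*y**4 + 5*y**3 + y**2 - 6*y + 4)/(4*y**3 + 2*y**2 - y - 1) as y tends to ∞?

-∞

The numerator has higher degree (5 > 3); the quotient behaves like (-2/(4))·y^2 for large |y|.
As y → +∞ this diverges to -∞.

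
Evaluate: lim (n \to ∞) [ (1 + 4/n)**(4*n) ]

e^(16)

Write it as [(1 + 4/n)^n]^(4) · (1 + 4/n)^(0). The bracketed term tends to e^(4) and the second factor to 1, so the limit is e^(16).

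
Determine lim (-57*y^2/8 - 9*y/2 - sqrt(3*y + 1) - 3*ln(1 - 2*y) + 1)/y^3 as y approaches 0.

Substitution gives 0/0 (the numerator vanishes to order 3).
Expand each term to order y^3: the coefficient of y^3 in -3·ln(1 - 2y) is 8 and in −√(1 + 3y) is -27/16.
Lower-order terms cancel with the polynomial part, so the numerator is (101/16)·y^3 + o(y^3), and the limit is (101/16)/(1) = 101/16.

101/16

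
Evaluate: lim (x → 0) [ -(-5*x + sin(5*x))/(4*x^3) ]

Direct substitution gives 0/0.
Apply L'Hôpital: lim (5*cos(5*x) - 5)/(-12*x^2), still 0/0.
Apply L'Hôpital: lim (-25*sin(5*x))/(-24*x), still 0/0.
After 3 applications of L'Hôpital's rule the quotient is (-125*cos(5*x))/(-24); substituting x = 0 gives 125/24.

125/24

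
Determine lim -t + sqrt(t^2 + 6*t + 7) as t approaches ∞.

3

An ∞ − ∞ form. Rationalising with the conjugate, the difference becomes (6t + 7) / (√(t^2 + 6*t + 7) + t).
For large t the denominator behaves like 2·t, so the quotient tends to 6/2 = 3.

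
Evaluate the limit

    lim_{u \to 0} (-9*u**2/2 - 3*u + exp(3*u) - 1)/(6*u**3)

Direct substitution gives 0/0.
Apply L'Hôpital: lim (-9*u + 3*e^(3*u) - 3)/(18*u^2), still 0/0.
Apply L'Hôpital: lim (9*e^(3*u) - 9)/(36*u), still 0/0.
After 3 applications of L'Hôpital's rule the quotient is (27*e^(3*u))/(36); substituting u = 0 gives 3/4.

3/4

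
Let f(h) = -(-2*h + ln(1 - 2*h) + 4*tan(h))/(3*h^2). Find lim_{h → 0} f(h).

2/3

Substitution gives 0/0; apply L'Hôpital's rule 2 times.
After differentiating numerator and denominator 2 times the quotient is (8*tan(h)/cos(h)^2 - 4/(2*h - 1)^2)/(-6); at h = 0 this is 2/3.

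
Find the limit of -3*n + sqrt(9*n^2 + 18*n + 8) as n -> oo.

This has the form ∞ − ∞. Multiply and divide by the conjugate √(9*n^2 + 18*n + 8) + 3n.
That gives (18n + 8) / (√(9*n^2 + 18*n + 8) + 3n).
Divide numerator and denominator by n: the limit is 18/(2·3) = 3.

3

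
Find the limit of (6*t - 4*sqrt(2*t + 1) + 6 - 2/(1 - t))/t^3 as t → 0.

Substitution gives 0/0; apply L'Hôpital's rule 3 times.
After differentiating numerator and denominator 3 times the quotient is (-12/(2*t + 1)^(5/2) - 12/(t - 1)^4)/(6); at t = 0 this is -4.

-4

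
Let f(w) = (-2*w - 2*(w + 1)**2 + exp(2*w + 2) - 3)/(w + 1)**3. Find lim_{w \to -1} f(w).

4/3

Direct substitution gives 0/0.
Apply L'Hôpital: lim (-4*w + 2*e^(2*w + 2) - 6)/(3*(w + 1)^2), still 0/0.
Apply L'Hôpital: lim (4*e^(2*w + 2) - 4)/(6*w + 6), still 0/0.
After 3 applications of L'Hôpital's rule the quotient is (8*e^(2*w + 2))/(6); substituting w = -1 gives 4/3.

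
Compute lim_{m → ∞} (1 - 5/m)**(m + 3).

Let L be the limit and take ln: ln L = lim (m + 3)·ln(1 - 5/m) = lim (m + 3)·(-5/m + O(1/m²)) = -5.
Hence L = e^(-5).

e^(-5)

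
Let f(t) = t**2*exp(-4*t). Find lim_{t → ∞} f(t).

Write as t^2/e^{4t}, an ∞/∞ form.
Exponential growth dominates any polynomial, so repeated L'Hôpital (or the standard result) gives 0.

0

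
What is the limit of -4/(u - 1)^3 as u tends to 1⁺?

-∞

As u → 1⁺, (u - 1) → 0⁺, so (u - 1)^3 → 0⁺ and -4/(u - 1)^3 → -∞.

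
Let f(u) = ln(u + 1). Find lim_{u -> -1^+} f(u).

As u → -1⁺, u + 1 → 0⁺ and ln(u + 1) → −∞.
Multiplying by 1 gives -∞.

-∞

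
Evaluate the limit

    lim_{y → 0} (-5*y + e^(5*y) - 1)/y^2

25/2

Direct substitution gives 0/0.
Apply L'Hôpital: lim (5*e^(5*y) - 5)/(2*y), still 0/0.
After 2 applications of L'Hôpital's rule the quotient is (25*e^(5*y))/(2); substituting y = 0 gives 25/2.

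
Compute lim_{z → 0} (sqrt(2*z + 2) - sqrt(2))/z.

Substitution gives 0/0. Multiply numerator and denominator by the conjugate √(2 + 2z) + √2.
The numerator becomes (2 + 2z) − 2 = 2z, so the expression simplifies to 2/(√(2 + 2z) + √2).
Letting z → 0 gives 2/(2√2) = √(2)/2.

√(2)/2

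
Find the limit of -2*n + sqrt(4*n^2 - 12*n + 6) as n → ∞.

An ∞ − ∞ form. Rationalising with the conjugate, the difference becomes (-12n + 6) / (√(4*n^2 - 12*n + 6) + 2n).
For large n the denominator behaves like 2·2n, so the quotient tends to -12/4 = -3.

-3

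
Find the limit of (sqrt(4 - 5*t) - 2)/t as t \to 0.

-5/4

Substitution gives 0/0. Multiply numerator and denominator by the conjugate √(4 - 5t) + √4.
The numerator becomes (4 - 5t) − 4 = -5t, so the expression simplifies to -5/(√(4 - 5t) + √4).
Letting t → 0 gives -5/(2√4) = -5/4.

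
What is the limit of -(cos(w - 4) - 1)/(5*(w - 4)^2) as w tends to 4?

Direct substitution gives 0/0.
Apply L'Hôpital: lim (-sin(w - 4))/(40 - 10*w), still 0/0.
After 2 applications of L'Hôpital's rule the quotient is (-cos(w - 4))/(-10); substituting w = 4 gives 1/10.

1/10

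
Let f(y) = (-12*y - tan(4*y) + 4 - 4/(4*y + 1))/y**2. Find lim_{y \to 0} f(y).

-64

Substitution gives 0/0 (the numerator vanishes to order 2).
Expand each term to order y^2: the coefficient of y^2 in -4·1/(1 + 4y) is -64 and in −tan(4y) is 0.
Lower-order terms cancel with the polynomial part, so the numerator is (-64)·y^2 + o(y^2), and the limit is (-64)/(1) = -64.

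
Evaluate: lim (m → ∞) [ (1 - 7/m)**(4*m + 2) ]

Write it as [(1 - 7/m)^m]^(4) · (1 - 7/m)^(2). The bracketed term tends to e^(-7) and the second factor to 1, so the limit is e^(-28).

e^(-28)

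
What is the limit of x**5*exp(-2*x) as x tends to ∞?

Write as x^5/e^{2x}, an ∞/∞ form.
Exponential growth dominates any polynomial, so repeated L'Hôpital (or the standard result) gives 0.

0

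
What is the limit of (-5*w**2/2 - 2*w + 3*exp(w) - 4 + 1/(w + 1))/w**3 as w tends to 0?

Substitution gives 0/0; apply L'Hôpital's rule 3 times.
After differentiating numerator and denominator 3 times the quotient is (3*e^(w) - 6/(w + 1)^4)/(6); at w = 0 this is -1/2.

-1/2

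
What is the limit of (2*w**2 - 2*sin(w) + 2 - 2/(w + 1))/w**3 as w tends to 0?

Substitution gives 0/0; apply L'Hôpital's rule 3 times.
After differentiating numerator and denominator 3 times the quotient is (2*cos(w) + 12/(w + 1)^4)/(6); at w = 0 this is 7/3.

7/3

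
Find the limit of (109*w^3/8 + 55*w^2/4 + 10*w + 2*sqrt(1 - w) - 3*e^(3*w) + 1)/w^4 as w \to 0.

-653/64

Substitution gives 0/0 (the numerator vanishes to order 4).
Expand each term to order w^4: the coefficient of w^4 in 2·√(1 - w) is -5/64 and in -3·e^(3w) is -81/8.
Lower-order terms cancel with the polynomial part, so the numerator is (-653/64)·w^4 + o(w^4), and the limit is (-653/64)/(1) = -653/64.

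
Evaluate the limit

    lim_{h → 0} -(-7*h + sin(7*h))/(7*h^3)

49/6

Direct substitution gives 0/0.
Apply L'Hôpital: lim (7*cos(7*h) - 7)/(-21*h^2), still 0/0.
Apply L'Hôpital: lim (-49*sin(7*h))/(-42*h), still 0/0.
After 3 applications of L'Hôpital's rule the quotient is (-343*cos(7*h))/(-42); substituting h = 0 gives 49/6.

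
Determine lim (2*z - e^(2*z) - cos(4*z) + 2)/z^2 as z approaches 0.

Substitution gives 0/0; apply L'Hôpital's rule 2 times.
After differentiating numerator and denominator 2 times the quotient is (-4*e^(2*z) + 16*cos(4*z))/(2); at z = 0 this is 6.

6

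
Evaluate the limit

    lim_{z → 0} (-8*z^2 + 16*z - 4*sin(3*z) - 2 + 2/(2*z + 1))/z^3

Substitution gives 0/0 (the numerator vanishes to order 3).
Expand each term to order z^3: the coefficient of z^3 in 2·1/(1 + 2z) is -16 and in -4·sin(3z) is 18.
Lower-order terms cancel with the polynomial part, so the numerator is (2)·z^3 + o(z^3), and the limit is (2)/(1) = 2.

2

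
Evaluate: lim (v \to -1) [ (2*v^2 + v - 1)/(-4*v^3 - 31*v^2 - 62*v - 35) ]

At v = -1 both the top and bottom vanish — a removable singularity. Factoring out (v + 1) from each leaves (2*v - 1)/(-4*v^2 - 27*v - 35), which at v = -1 equals 1/4.

1/4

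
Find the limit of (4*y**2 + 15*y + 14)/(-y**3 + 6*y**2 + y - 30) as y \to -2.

Direct substitution gives 0/0, so factor. Both numerator and denominator have (y + 2) as a factor.
After cancelling, the expression reduces to (4*y + 7)/(-y^2 + 8*y - 15).
Substituting y = -2 gives 1/35.

1/35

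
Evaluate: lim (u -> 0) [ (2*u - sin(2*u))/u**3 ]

Direct substitution gives 0/0.
Apply L'Hôpital: lim (2 - 2*cos(2*u))/(3*u^2), still 0/0.
Apply L'Hôpital: lim (4*sin(2*u))/(6*u), still 0/0.
After 3 applications of L'Hôpital's rule the quotient is (8*cos(2*u))/(6); substituting u = 0 gives 4/3.

4/3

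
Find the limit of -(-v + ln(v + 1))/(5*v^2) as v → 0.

Direct substitution gives 0/0.
Apply L'Hôpital: lim (-1 + 1/(v + 1))/(-10*v), still 0/0.
After 2 applications of L'Hôpital's rule the quotient is (-1/(v + 1)^2)/(-10); substituting v = 0 gives 1/10.

1/10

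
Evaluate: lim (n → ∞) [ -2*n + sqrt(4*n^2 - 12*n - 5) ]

This has the form ∞ − ∞. Multiply and divide by the conjugate √(4*n^2 - 12*n - 5) + 2n.
That gives (-12n - 5) / (√(4*n^2 - 12*n - 5) + 2n).
Divide numerator and denominator by n: the limit is -12/(2·2) = -3.

-3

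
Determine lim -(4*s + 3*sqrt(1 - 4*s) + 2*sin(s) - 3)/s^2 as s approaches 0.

Substitution gives 0/0 (the numerator vanishes to order 2).
Expand each term to order s^2: the coefficient of s^2 in 2·sin(s) is 0 and in 3·√(1 - 4s) is -6.
Lower-order terms cancel with the polynomial part, so the numerator is (-6)·s^2 + o(s^2), and the limit is (-6)/(-1) = 6.

6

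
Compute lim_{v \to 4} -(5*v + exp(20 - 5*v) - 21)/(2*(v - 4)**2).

Direct substitution gives 0/0.
Apply L'Hôpital: lim (5 - 5*e^(20 - 5*v))/(16 - 4*v), still 0/0.
After 2 applications of L'Hôpital's rule the quotient is (25*e^(20 - 5*v))/(-4); substituting v = 4 gives -25/4.

-25/4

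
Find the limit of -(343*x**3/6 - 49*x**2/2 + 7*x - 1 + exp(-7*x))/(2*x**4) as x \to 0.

-2401/48

Direct substitution gives 0/0.
Apply L'Hôpital: lim (343*x^2/2 - 49*x + 7 - 7*e^(-7*x))/(-8*x^3), still 0/0.
Apply L'Hôpital: lim (343*x - 49 + 49*e^(-7*x))/(-24*x^2), still 0/0.
Apply L'Hôpital: lim (343 - 343*e^(-7*x))/(-48*x), still 0/0.
After 4 applications of L'Hôpital's rule the quotient is (2401*e^(-7*x))/(-48); substituting x = 0 gives -2401/48.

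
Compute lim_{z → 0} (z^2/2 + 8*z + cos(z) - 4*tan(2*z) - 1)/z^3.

-32/3

Substitution gives 0/0 (the numerator vanishes to order 3).
Expand each term to order z^3: the coefficient of z^3 in cos(z) is 0 and in -4·tan(2z) is -32/3.
Lower-order terms cancel with the polynomial part, so the numerator is (-32/3)·z^3 + o(z^3), and the limit is (-32/3)/(1) = -32/3.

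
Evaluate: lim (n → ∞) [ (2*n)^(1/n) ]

1

Base → ∞ and exponent → 0: an ∞^0 form.
Take logs: (1/n)·ln(2·n^1) = (ln 2 + 1·ln n)/n → 0.
So the limit is e^0 = 1.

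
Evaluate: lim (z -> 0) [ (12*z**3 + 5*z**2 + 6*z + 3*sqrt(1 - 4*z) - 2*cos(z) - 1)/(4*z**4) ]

Substitution gives 0/0; apply L'Hôpital's rule 4 times.
After differentiating numerator and denominator 4 times the quotient is (-2*cos(z) - 720/(1 - 4*z)^(7/2))/(96); at z = 0 this is -361/48.

-361/48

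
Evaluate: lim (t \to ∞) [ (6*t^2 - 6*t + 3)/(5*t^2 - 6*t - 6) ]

Numerator and denominator both have degree 2.
Dividing every term by t^2, all lower-order terms vanish and the limit is the ratio of leading coefficients, 6/(5) = 6/5.

6/5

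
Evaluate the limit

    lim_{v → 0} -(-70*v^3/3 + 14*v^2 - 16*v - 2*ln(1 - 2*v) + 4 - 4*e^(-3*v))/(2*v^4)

Substitution gives 0/0; apply L'Hôpital's rule 4 times.
After differentiating numerator and denominator 4 times the quotient is (-324*e^(-3*v) + 192/(2*v - 1)^4)/(-48); at v = 0 this is 11/4.

11/4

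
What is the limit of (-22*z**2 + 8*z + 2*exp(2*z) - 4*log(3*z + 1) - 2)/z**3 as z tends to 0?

Substitution gives 0/0 (the numerator vanishes to order 3).
Expand each term to order z^3: the coefficient of z^3 in 2·e^(2z) is 8/3 and in -4·ln(1 + 3z) is -36.
Lower-order terms cancel with the polynomial part, so the numerator is (-100/3)·z^3 + o(z^3), and the limit is (-100/3)/(1) = -100/3.

-100/3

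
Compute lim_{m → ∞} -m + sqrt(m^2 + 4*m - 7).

2

This has the form ∞ − ∞. Multiply and divide by the conjugate √(m^2 + 4*m - 7) + m.
That gives (4m - 7) / (√(m^2 + 4*m - 7) + m).
Divide numerator and denominator by m: the limit is 4/(2·1) = 2.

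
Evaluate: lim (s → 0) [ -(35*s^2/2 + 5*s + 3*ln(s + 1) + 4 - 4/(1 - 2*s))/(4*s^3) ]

31/4

Substitution gives 0/0; apply L'Hôpital's rule 3 times.
After differentiating numerator and denominator 3 times the quotient is (-192/(2*s - 1)^4 + 6/(s + 1)^3)/(-24); at s = 0 this is 31/4.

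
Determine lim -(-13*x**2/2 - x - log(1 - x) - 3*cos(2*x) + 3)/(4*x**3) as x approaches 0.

-1/12

Substitution gives 0/0 (the numerator vanishes to order 3).
Expand each term to order x^3: the coefficient of x^3 in −ln(1 - x) is 1/3 and in -3·cos(2x) is 0.
Lower-order terms cancel with the polynomial part, so the numerator is (1/3)·x^3 + o(x^3), and the limit is (1/3)/(-4) = -1/12.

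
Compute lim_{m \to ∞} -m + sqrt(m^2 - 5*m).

-5/2

This has the form ∞ − ∞. Multiply and divide by the conjugate √(m^2 - 5*m) + m.
That gives (-5m) / (√(m^2 - 5*m) + m).
Divide numerator and denominator by m: the limit is -5/(2·1) = -5/2.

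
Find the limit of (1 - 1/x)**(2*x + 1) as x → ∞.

The base → 1 and the exponent → ∞: a 1^∞ form.
Take logarithms: (2x + 1)·ln(1 - 1/x). Since ln(1+u) ~ u for small u, this behaves like (2x)·(-1/x) → -2.
So the limit is e^(-2).

e^(-2)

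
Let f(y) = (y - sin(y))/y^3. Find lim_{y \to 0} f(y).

1/6

Direct substitution gives 0/0.
Apply L'Hôpital: lim (1 - cos(y))/(3*y^2), still 0/0.
Apply L'Hôpital: lim (sin(y))/(6*y), still 0/0.
After 3 applications of L'Hôpital's rule the quotient is (cos(y))/(6); substituting y = 0 gives 1/6.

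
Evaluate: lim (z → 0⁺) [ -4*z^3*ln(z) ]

0

This is a 0·(−∞) form. Rewrite as -4·ln(z) / z^(−3) and apply L'Hôpital:
the derivative quotient is -4·(1/z) / (−3·z^(−4)) = (4/3)·z^3 → 0.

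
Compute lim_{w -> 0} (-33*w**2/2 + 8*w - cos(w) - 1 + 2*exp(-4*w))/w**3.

-64/3

Substitution gives 0/0 (the numerator vanishes to order 3).
Expand each term to order w^3: the coefficient of w^3 in 2·e^(-4w) is -64/3 and in −cos(w) is 0.
Lower-order terms cancel with the polynomial part, so the numerator is (-64/3)·w^3 + o(w^3), and the limit is (-64/3)/(1) = -64/3.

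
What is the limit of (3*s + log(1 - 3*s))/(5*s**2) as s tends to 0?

-9/10

Direct substitution gives 0/0.
Apply L'Hôpital: lim (3 - 3/(1 - 3*s))/(10*s), still 0/0.
After 2 applications of L'Hôpital's rule the quotient is (-9/(1 - 3*s)^2)/(10); substituting s = 0 gives -9/10.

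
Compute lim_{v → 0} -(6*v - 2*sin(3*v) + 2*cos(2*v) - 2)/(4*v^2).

Substitution gives 0/0 (the numerator vanishes to order 2).
Expand each term to order v^2: the coefficient of v^2 in -2·sin(3v) is 0 and in 2·cos(2v) is -4.
Lower-order terms cancel with the polynomial part, so the numerator is (-4)·v^2 + o(v^2), and the limit is (-4)/(-4) = 1.

1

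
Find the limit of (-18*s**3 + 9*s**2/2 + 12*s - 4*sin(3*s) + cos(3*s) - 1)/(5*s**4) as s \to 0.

27/40

Substitution gives 0/0 (the numerator vanishes to order 4).
Expand each term to order s^4: the coefficient of s^4 in cos(3s) is 27/8 and in -4·sin(3s) is 0.
Lower-order terms cancel with the polynomial part, so the numerator is (27/8)·s^4 + o(s^4), and the limit is (27/8)/(5) = 27/40.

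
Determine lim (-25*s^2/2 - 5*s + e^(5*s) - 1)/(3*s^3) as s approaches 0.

Direct substitution gives 0/0.
Apply L'Hôpital: lim (-25*s + 5*e^(5*s) - 5)/(9*s^2), still 0/0.
Apply L'Hôpital: lim (25*e^(5*s) - 25)/(18*s), still 0/0.
After 3 applications of L'Hôpital's rule the quotient is (125*e^(5*s))/(18); substituting s = 0 gives 125/18.

125/18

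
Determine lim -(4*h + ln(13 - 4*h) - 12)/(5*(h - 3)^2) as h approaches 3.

Direct substitution gives 0/0.
Apply L'Hôpital: lim (4 - 4/(13 - 4*h))/(30 - 10*h), still 0/0.
After 2 applications of L'Hôpital's rule the quotient is (-16/(13 - 4*h)^2)/(-10); substituting h = 3 gives 8/5.

8/5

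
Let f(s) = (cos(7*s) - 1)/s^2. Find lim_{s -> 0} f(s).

-49/2

Direct substitution gives 0/0.
Apply L'Hôpital: lim (-7*sin(7*s))/(2*s), still 0/0.
After 2 applications of L'Hôpital's rule the quotient is (-49*cos(7*s))/(2); substituting s = 0 gives -49/2.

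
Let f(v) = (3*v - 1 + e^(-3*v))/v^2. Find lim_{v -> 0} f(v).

9/2

Direct substitution gives 0/0.
Apply L'Hôpital: lim (3 - 3*e^(-3*v))/(2*v), still 0/0.
After 2 applications of L'Hôpital's rule the quotient is (9*e^(-3*v))/(2); substituting v = 0 gives 9/2.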